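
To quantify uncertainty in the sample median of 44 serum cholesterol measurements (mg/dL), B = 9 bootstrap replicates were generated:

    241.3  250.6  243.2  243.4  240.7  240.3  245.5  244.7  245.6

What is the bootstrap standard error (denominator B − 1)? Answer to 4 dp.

SE* = 3.1952

Bootstrap SE is the standard deviation of the 9 replicate medians.
Mean of replicates: (241.3 + 250.6 + 243.2 + 243.4 + 240.7 + 240.3 + 245.5 + 244.7 + 245.6) / 9 = 2195.30000 / 9 = 243.92222
Sum of squared deviations: (−2.62222)² + (+6.67778)² + (−0.72222)² + (−0.52222)² + (−3.22222)² + (−3.62222)² + (+1.57778)² + (+0.77778)² + (+1.67778)² = 81.67556
Variance = 81.67556 / 8 = 10.20944
SE* = √10.20944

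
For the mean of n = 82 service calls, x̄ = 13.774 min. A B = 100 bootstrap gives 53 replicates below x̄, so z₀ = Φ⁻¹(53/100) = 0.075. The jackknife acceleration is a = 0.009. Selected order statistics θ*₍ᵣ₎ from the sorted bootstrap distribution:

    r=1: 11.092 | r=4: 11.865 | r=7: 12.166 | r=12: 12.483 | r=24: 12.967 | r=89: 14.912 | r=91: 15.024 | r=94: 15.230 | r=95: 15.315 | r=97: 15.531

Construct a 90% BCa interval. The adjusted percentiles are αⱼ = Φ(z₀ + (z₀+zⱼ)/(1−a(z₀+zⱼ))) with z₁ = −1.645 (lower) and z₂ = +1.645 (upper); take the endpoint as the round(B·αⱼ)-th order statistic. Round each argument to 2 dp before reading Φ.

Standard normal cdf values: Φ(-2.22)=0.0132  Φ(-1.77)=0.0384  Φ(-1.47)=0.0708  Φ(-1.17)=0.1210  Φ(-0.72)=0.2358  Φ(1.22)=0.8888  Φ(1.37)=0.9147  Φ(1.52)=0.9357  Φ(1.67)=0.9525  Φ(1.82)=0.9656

Lower: z₀ + z₁ = 0.075 + (-1.645) = -1.570; 1 − a(z₀+z₁) = 1 − (0.009)(-1.570) = 1.0141; argument = 0.075 + (-1.570)/1.0141 = -1.4731 → -1.47.
α₁ = Φ(-1.47) = 0.0708; rank = round(100 × 0.0708) = 7; θ*₍7₎ = 12.166.
Upper: z₀ + z₂ = 1.720; 1 − a(z₀+z₂) = 0.9845; argument = 1.8220 → 1.82; α₂ = 0.9656; rank = 97; θ*₍97₎ = 15.531.

(12.166, 15.531)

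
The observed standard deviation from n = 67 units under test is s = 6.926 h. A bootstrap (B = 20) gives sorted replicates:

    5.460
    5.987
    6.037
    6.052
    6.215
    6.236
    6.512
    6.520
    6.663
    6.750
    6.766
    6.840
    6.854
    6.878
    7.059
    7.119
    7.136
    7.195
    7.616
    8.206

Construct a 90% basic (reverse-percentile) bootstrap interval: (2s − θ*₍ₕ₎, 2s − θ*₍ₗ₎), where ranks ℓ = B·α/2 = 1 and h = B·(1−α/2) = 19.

(6.236, 8.392)

Percentile endpoints at ranks 1 and 19: θ*₍1₎ = 5.460, θ*₍19₎ = 7.616.
Basic interval reflects these around s:
  lower = 2 × 6.926 − 7.616 = 6.236
  upper = 2 × 6.926 − 5.460 = 8.392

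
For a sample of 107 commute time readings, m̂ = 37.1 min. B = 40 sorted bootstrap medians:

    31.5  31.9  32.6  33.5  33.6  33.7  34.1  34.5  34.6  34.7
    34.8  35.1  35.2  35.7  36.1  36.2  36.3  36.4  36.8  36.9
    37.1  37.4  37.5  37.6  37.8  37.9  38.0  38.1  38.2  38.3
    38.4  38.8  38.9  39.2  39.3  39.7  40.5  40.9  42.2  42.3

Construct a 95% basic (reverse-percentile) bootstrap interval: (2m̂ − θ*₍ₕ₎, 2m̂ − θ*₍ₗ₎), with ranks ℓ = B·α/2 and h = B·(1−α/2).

(32.0, 42.7)

Percentile endpoints at ranks 1 and 39: θ*₍1₎ = 31.5, θ*₍39₎ = 42.2.
Basic interval reflects these around m̂:
  lower = 2 × 37.1 − 42.2 = 32.0
  upper = 2 × 37.1 − 31.5 = 42.7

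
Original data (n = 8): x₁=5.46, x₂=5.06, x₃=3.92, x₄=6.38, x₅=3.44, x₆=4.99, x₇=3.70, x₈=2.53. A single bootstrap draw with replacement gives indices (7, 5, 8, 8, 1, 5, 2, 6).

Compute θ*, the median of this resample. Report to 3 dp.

θ* = 3.570

Resample values: 3.70, 3.44, 2.53, 2.53, 5.46, 3.44, 5.06, 4.99.
Sorted: 2.53, 2.53, 3.44, 3.44, 3.70, 4.99, 5.06, 5.46
Median = average of the two middle values = 3.570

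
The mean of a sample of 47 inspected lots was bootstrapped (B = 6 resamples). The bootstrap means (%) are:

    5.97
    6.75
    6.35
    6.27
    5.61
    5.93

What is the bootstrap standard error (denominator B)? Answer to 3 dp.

Bootstrap SE is the standard deviation of the 6 replicate means.
Mean of replicates: (5.97 + 6.75 + 6.35 + 6.27 + 5.61 + 5.93) / 6 = 36.8800 / 6 = 6.1467
Sum of squared deviations: (−0.1767)² + (+0.6033)² + (+0.2033)² + (+0.1233)² + (−0.5367)² + (−0.2167)² = 0.7867
Variance = 0.7867 / 6 = 0.1311
SE* = √0.1311

SE* = 0.362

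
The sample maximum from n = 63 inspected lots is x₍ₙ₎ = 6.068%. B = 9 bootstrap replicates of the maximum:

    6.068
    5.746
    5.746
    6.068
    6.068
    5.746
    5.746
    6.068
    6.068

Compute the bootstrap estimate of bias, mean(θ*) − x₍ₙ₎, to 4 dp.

bias = −0.1431

mean(θ*) = (6.068 + 5.746 + 5.746 + 6.068 + 6.068 + 5.746 + 5.746 + 6.068 + 6.068) / 9 = 5.92489
bias = 5.92489 − 6.068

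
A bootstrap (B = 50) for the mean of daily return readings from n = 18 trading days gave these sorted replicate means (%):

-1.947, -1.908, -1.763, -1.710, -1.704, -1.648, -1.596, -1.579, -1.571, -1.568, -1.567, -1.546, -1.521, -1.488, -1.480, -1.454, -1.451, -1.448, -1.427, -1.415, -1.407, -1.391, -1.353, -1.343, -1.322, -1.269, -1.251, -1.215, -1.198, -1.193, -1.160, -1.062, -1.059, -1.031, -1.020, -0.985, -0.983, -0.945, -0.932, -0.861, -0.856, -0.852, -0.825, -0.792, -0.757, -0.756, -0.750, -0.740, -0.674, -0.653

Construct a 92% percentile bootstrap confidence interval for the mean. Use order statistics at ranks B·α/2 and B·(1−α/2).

(-1.908, -0.740)

α = 0.08; lower rank = 50 × 0.040 = 2; upper rank = 50 × 0.960 = 48.
The 2nd smallest replicate is -1.908; the 48th is -0.740.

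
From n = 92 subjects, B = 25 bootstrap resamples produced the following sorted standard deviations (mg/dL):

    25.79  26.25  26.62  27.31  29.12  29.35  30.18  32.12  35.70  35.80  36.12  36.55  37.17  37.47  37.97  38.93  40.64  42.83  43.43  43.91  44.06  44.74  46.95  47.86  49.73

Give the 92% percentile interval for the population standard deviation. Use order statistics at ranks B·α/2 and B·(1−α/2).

(25.79, 47.86)

α = 0.08; lower rank = 25 × 0.040 = 1; upper rank = 25 × 0.960 = 24.
The 1st smallest replicate is 25.79; the 24th is 47.86.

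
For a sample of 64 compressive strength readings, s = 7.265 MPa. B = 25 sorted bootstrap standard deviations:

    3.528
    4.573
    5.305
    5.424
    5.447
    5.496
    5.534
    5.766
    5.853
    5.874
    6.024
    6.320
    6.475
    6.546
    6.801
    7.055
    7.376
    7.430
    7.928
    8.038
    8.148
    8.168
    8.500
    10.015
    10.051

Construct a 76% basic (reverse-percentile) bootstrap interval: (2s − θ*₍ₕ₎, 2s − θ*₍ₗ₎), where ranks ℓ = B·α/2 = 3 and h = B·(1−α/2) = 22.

Percentile endpoints at ranks 3 and 22: θ*₍3₎ = 5.305, θ*₍22₎ = 8.168.
Basic interval reflects these around s:
  lower = 2 × 7.265 − 8.168 = 6.362
  upper = 2 × 7.265 − 5.305 = 9.225

(6.362, 9.225)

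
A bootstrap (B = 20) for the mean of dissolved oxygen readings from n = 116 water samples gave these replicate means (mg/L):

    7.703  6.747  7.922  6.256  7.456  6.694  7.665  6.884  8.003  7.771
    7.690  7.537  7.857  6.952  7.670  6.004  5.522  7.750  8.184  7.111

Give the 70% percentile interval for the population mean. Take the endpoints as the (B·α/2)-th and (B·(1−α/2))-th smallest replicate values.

(6.256, 7.857)

Sorted replicates: 5.522, 6.004, 6.256, 6.694, 6.747, 6.884, 6.952, 7.111, 7.456, 7.537, 7.665, 7.670, 7.690, 7.703, 7.750, 7.771, 7.857, 7.922, 8.003, 8.184
α = 0.30; lower rank = 20 × 0.150 = 3; upper rank = 20 × 0.850 = 17.
The 3rd smallest replicate is 6.256; the 17th is 7.857.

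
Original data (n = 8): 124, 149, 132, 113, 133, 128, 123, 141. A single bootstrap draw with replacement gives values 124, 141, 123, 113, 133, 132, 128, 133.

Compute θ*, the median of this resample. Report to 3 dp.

Sorted: 113, 123, 124, 128, 132, 133, 133, 141
Median = average of the two middle values = 130.000

θ* = 130.000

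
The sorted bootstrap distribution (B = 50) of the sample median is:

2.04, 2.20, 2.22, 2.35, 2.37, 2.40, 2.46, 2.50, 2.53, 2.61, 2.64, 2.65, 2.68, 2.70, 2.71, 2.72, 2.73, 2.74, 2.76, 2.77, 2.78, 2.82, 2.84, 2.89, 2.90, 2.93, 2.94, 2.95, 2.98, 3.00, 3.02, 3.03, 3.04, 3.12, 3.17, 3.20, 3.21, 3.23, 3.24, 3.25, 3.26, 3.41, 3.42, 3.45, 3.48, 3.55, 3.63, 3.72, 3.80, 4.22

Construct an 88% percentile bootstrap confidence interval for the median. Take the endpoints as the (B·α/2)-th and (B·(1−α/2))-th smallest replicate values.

α = 0.12; lower rank = 50 × 0.060 = 3; upper rank = 50 × 0.940 = 47.
The 3rd smallest replicate is 2.22; the 47th is 3.63.

(2.22, 3.63)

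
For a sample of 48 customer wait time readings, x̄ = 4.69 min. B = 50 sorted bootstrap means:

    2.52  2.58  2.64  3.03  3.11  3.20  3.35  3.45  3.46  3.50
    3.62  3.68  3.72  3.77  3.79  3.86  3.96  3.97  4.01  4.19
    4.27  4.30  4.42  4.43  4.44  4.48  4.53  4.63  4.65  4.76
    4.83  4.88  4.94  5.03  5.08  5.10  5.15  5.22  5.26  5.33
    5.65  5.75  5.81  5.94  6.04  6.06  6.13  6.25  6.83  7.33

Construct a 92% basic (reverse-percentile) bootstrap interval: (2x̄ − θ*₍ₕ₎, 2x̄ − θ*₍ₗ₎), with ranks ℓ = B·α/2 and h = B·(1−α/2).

(3.13, 6.80)

Percentile endpoints at ranks 2 and 48: θ*₍2₎ = 2.58, θ*₍48₎ = 6.25.
Basic interval reflects these around x̄:
  lower = 2 × 4.69 − 6.25 = 3.13
  upper = 2 × 4.69 − 2.58 = 6.80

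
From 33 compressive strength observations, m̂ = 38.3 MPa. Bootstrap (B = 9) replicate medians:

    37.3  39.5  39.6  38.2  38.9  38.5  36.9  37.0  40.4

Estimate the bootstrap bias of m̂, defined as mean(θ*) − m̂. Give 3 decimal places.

bias = +0.178

mean(θ*) = (37.3 + 39.5 + 39.6 + 38.2 + 38.9 + 38.5 + 36.9 + 37.0 + 40.4) / 9 = 38.4778
bias = 38.4778 − 38.3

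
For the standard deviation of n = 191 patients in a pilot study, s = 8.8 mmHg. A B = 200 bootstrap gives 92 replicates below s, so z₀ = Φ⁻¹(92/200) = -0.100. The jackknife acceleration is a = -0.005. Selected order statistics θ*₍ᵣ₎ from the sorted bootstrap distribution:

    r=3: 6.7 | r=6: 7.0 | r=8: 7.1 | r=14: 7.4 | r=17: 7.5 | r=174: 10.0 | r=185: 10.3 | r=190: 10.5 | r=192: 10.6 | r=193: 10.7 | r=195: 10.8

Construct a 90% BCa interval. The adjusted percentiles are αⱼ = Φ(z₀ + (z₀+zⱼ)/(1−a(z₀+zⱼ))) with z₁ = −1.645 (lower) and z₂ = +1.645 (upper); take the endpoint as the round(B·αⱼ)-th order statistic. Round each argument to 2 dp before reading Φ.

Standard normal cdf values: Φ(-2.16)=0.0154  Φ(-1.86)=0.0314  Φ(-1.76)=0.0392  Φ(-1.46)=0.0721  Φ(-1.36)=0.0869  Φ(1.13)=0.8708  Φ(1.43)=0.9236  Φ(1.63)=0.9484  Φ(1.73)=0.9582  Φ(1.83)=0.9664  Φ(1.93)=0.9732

Lower: z₀ + z₁ = -0.100 + (-1.645) = -1.745; 1 − a(z₀+z₁) = 1 − (-0.005)(-1.745) = 0.9913; argument = -0.100 + (-1.745)/0.9913 = -1.8604 → -1.86.
α₁ = Φ(-1.86) = 0.0314; rank = round(200 × 0.0314) = 6; θ*₍6₎ = 7.0.
Upper: z₀ + z₂ = 1.545; 1 − a(z₀+z₂) = 1.0077; argument = 1.4332 → 1.43; α₂ = 0.9236; rank = 185; θ*₍185₎ = 10.3.

(7.0, 10.3)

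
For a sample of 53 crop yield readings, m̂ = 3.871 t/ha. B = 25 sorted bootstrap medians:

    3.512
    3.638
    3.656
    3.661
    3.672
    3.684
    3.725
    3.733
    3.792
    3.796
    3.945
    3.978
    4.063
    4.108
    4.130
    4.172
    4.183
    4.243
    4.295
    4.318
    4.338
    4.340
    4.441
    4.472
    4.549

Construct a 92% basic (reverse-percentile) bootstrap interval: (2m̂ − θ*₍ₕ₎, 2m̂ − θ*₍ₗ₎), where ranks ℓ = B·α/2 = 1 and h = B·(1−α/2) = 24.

(3.270, 4.230)

Percentile endpoints at ranks 1 and 24: θ*₍1₎ = 3.512, θ*₍24₎ = 4.472.
Basic interval reflects these around m̂:
  lower = 2 × 3.871 − 4.472 = 3.270
  upper = 2 × 3.871 − 3.512 = 4.230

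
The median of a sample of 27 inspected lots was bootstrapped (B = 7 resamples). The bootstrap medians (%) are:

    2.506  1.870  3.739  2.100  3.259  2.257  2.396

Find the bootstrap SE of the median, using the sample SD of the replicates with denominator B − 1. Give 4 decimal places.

SE* = 0.6686

Bootstrap SE is the standard deviation of the 7 replicate medians.
Mean of replicates: (2.506 + 1.870 + 3.739 + 2.100 + 3.259 + 2.257 + 2.396) / 7 = 18.12700 / 7 = 2.58957
Sum of squared deviations: (−0.08357)² + (−0.71957)² + (+1.14943)² + (−0.48957)² + (+0.66943)² + (−0.33257)² + (−0.19357)² = 2.68184
Variance = 2.68184 / 6 = 0.44697
SE* = √0.44697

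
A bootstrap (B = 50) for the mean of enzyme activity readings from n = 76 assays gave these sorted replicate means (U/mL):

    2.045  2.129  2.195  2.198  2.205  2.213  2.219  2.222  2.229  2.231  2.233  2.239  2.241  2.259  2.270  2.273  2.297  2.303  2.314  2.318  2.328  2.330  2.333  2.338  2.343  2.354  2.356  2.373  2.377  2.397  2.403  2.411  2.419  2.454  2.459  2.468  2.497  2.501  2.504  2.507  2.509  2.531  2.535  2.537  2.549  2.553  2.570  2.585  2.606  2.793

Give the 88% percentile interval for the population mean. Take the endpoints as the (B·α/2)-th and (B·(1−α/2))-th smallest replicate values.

α = 0.12; lower rank = 50 × 0.060 = 3; upper rank = 50 × 0.940 = 47.
The 3rd smallest replicate is 2.195; the 47th is 2.570.

(2.195, 2.570)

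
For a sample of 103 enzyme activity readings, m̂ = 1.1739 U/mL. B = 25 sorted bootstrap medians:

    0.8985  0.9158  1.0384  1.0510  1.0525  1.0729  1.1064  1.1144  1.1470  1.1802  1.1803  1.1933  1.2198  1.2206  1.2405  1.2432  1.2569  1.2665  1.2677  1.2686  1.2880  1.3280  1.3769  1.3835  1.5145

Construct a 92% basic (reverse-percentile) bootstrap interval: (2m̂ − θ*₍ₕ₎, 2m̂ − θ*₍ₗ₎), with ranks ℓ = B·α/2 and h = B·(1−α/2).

Percentile endpoints at ranks 1 and 24: θ*₍1₎ = 0.8985, θ*₍24₎ = 1.3835.
Basic interval reflects these around m̂:
  lower = 2 × 1.1739 − 1.3835 = 0.9643
  upper = 2 × 1.1739 − 0.8985 = 1.4493

(0.9643, 1.4493)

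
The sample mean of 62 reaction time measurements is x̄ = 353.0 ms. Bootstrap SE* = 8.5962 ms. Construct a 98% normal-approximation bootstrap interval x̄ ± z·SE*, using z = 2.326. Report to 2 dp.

Margin = 2.326 × 8.5962 = 19.995
Interval: 353.0 ± 19.995

(333.01, 372.99)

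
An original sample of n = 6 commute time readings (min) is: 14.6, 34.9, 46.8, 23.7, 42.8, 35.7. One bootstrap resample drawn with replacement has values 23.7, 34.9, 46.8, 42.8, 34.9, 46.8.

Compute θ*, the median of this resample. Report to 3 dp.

Sorted: 23.7, 34.9, 34.9, 42.8, 46.8, 46.8
Median = average of the two middle values = 38.850

θ* = 38.850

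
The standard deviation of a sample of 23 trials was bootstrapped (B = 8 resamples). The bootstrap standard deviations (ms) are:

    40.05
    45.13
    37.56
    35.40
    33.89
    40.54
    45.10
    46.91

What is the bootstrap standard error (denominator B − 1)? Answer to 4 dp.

SE* = 4.8136

Bootstrap SE is the standard deviation of the 8 replicate standard deviations.
Mean of replicates: (40.05 + 45.13 + 37.56 + 35.40 + 33.89 + 40.54 + 45.10 + 46.91) / 8 = 324.58000 / 8 = 40.57250
Sum of squared deviations: (−0.52250)² + (+4.55750)² + (−3.01250)² + (−5.17250)² + (−6.68250)² + (−0.03250)² + (+4.52750)² + (+6.33750)² = 162.19275
Variance = 162.19275 / 7 = 23.17039
SE* = √23.17039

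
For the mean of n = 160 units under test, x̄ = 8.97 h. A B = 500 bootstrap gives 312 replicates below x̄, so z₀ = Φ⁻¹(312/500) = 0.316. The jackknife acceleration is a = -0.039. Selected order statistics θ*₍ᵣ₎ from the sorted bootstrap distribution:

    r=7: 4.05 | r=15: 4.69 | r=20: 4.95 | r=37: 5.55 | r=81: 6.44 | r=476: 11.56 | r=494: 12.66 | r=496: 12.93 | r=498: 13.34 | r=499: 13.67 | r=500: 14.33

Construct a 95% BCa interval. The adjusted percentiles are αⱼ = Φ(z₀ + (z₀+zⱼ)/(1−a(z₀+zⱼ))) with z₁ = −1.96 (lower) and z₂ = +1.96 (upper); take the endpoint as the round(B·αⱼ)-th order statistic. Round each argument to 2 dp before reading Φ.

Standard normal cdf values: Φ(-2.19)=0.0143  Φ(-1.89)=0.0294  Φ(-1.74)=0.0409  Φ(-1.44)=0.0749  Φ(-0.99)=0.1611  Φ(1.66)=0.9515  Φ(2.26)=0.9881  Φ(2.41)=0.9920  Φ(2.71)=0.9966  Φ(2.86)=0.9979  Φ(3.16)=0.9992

Lower: z₀ + z₁ = 0.316 + (-1.960) = -1.644; 1 − a(z₀+z₁) = 1 − (-0.039)(-1.644) = 0.9359; argument = 0.316 + (-1.644)/0.9359 = -1.4406 → -1.44.
α₁ = Φ(-1.44) = 0.0749; rank = round(500 × 0.0749) = 37; θ*₍37₎ = 5.55.
Upper: z₀ + z₂ = 2.276; 1 − a(z₀+z₂) = 1.0888; argument = 2.4064 → 2.41; α₂ = 0.9920; rank = 496; θ*₍496₎ = 12.93.

(5.55, 12.93)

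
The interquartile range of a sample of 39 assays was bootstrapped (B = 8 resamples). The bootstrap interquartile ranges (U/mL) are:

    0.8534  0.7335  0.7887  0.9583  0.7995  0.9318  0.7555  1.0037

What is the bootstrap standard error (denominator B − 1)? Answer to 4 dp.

SE* = 0.1006

Bootstrap SE is the standard deviation of the 8 replicate interquartile ranges.
Mean of replicates: (0.8534 + 0.7335 + 0.7887 + 0.9583 + 0.7995 + 0.9318 + 0.7555 + 1.0037) / 8 = 6.824400 / 8 = 0.853050
Sum of squared deviations: (+0.000350)² + (−0.119550)² + (−0.064350)² + (+0.105250)² + (−0.053550)² + (+0.078750)² + (−0.097550)² + (+0.150650)² = 0.070791
Variance = 0.070791 / 7 = 0.010113
SE* = √0.010113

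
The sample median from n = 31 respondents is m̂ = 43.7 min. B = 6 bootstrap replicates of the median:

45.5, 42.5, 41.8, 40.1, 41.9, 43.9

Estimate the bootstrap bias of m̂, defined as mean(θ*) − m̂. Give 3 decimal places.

bias = −1.083

mean(θ*) = (45.5 + 42.5 + 41.8 + 40.1 + 41.9 + 43.9) / 6 = 42.6167
bias = 42.6167 − 43.7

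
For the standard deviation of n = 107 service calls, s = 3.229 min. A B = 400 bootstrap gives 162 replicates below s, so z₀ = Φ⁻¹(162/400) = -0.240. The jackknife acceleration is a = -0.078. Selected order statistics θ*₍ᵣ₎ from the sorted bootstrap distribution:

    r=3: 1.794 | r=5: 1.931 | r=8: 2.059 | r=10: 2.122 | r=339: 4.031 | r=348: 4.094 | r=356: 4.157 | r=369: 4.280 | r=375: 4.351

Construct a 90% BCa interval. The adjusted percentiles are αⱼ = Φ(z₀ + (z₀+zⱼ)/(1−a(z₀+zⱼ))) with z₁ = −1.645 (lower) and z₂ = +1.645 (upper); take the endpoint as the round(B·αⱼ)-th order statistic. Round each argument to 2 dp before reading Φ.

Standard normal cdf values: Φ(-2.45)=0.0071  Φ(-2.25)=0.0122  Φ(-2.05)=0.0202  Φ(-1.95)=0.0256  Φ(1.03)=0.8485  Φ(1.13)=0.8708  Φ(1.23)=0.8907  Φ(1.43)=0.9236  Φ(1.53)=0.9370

Lower: z₀ + z₁ = -0.240 + (-1.645) = -1.885; 1 − a(z₀+z₁) = 1 − (-0.078)(-1.885) = 0.8530; argument = -0.240 + (-1.885)/0.8530 = -2.4499 → -2.45.
α₁ = Φ(-2.45) = 0.0071; rank = round(400 × 0.0071) = 3; θ*₍3₎ = 1.794.
Upper: z₀ + z₂ = 1.405; 1 − a(z₀+z₂) = 1.1096; argument = 1.0262 → 1.03; α₂ = 0.8485; rank = 339; θ*₍339₎ = 4.031.

(1.794, 4.031)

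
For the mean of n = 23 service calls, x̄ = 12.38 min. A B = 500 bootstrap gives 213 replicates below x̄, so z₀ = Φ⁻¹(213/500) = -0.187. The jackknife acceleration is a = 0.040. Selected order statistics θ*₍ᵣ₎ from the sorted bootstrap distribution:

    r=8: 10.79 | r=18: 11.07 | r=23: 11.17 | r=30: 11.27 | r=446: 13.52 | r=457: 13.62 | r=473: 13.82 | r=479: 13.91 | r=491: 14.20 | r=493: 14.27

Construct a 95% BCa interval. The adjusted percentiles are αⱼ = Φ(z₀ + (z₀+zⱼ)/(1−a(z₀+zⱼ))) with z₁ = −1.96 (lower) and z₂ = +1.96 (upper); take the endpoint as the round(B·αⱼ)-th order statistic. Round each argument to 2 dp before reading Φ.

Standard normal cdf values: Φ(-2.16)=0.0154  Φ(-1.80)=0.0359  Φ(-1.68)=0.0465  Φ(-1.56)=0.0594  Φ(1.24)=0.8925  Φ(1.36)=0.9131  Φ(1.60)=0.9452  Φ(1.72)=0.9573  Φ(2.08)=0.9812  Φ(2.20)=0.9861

(10.79, 13.91)

Lower: z₀ + z₁ = -0.187 + (-1.960) = -2.147; 1 − a(z₀+z₁) = 1 − (0.040)(-2.147) = 1.0859; argument = -0.187 + (-2.147)/1.0859 = -2.1642 → -2.16.
α₁ = Φ(-2.16) = 0.0154; rank = round(500 × 0.0154) = 8; θ*₍8₎ = 10.79.
Upper: z₀ + z₂ = 1.773; 1 − a(z₀+z₂) = 0.9291; argument = 1.7213 → 1.72; α₂ = 0.9573; rank = 479; θ*₍479₎ = 13.91.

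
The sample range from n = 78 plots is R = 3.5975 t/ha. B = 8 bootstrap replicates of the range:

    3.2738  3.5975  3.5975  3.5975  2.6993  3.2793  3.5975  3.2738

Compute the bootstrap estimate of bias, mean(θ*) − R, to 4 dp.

bias = −0.2330

mean(θ*) = (3.2738 + 3.5975 + 3.5975 + 3.5975 + 2.6993 + 3.2793 + 3.5975 + 3.2738) / 8 = 3.36452
bias = 3.36452 − 3.5975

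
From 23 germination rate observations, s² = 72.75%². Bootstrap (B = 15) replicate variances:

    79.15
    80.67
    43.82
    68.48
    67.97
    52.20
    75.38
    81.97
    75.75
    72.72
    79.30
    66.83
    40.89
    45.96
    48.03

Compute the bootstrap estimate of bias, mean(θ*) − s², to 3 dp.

bias = −7.475

mean(θ*) = (79.15 + 80.67 + 43.82 + 68.48 + 67.97 + 52.20 + 75.38 + 81.97 + 75.75 + 72.72 + 79.30 + 66.83 + 40.89 + 45.96 + 48.03) / 15 = 65.2747
bias = 65.2747 − 72.75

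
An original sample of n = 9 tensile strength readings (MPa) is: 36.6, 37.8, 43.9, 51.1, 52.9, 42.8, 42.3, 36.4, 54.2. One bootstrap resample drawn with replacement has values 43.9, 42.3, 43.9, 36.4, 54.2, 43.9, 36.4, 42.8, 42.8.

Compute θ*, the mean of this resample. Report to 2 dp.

Mean = (43.9 + 42.3 + 43.9 + 36.4 + 54.2 + 43.9 + 36.4 + 42.8 + 42.8) / 9 = 386.60 / 9 = 42.96

θ* = 42.96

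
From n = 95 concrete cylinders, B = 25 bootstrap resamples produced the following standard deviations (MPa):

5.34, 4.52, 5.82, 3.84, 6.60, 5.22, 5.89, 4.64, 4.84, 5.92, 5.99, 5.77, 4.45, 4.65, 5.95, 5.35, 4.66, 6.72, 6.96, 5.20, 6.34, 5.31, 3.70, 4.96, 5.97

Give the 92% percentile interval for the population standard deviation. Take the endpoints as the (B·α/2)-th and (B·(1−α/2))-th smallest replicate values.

(3.70, 6.72)

Sorted replicates: 3.70, 3.84, 4.45, 4.52, 4.64, 4.65, 4.66, 4.84, 4.96, 5.20, 5.22, 5.31, 5.34, 5.35, 5.77, 5.82, 5.89, 5.92, 5.95, 5.97, 5.99, 6.34, 6.60, 6.72, 6.96
α = 0.08; lower rank = 25 × 0.040 = 1; upper rank = 25 × 0.960 = 24.
The 1st smallest replicate is 3.70; the 24th is 6.72.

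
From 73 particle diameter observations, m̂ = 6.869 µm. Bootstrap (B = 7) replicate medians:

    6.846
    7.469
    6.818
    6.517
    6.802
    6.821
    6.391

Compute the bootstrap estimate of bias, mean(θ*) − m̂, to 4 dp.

mean(θ*) = (6.846 + 7.469 + 6.818 + 6.517 + 6.802 + 6.821 + 6.391) / 7 = 6.80914
bias = 6.80914 − 6.869

bias = −0.0599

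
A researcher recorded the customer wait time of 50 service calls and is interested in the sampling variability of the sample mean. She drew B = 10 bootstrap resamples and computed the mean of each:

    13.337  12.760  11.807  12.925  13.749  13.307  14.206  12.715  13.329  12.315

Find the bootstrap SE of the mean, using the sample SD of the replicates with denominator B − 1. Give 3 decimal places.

SE* = 0.695

Bootstrap SE is the standard deviation of the 10 replicate means.
Mean of replicates: (13.337 + 12.760 + 11.807 + 12.925 + 13.749 + 13.307 + 14.206 + 12.715 + 13.329 + 12.315) / 10 = 130.4500 / 10 = 13.0450
Sum of squared deviations: (+0.2920)² + (−0.2850)² + (−1.2380)² + (−0.1200)² + (+0.7040)² + (+0.2620)² + (+1.1610)² + (−0.3300)² + (+0.2840)² + (−0.7300)² = 4.3482
Variance = 4.3482 / 9 = 0.4831
SE* = √0.4831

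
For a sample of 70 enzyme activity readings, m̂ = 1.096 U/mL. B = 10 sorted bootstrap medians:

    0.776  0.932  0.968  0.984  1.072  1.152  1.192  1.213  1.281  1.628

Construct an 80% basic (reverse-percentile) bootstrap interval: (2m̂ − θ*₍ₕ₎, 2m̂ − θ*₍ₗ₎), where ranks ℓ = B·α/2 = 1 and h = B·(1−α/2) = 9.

(0.911, 1.416)

Percentile endpoints at ranks 1 and 9: θ*₍1₎ = 0.776, θ*₍9₎ = 1.281.
Basic interval reflects these around m̂:
  lower = 2 × 1.096 − 1.281 = 0.911
  upper = 2 × 1.096 − 0.776 = 1.416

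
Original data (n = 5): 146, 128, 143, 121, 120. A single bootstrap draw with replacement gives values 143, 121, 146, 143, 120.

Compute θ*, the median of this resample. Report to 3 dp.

Sorted: 120, 121, 143, 143, 146
Median = middle value = 143.000

θ* = 143.000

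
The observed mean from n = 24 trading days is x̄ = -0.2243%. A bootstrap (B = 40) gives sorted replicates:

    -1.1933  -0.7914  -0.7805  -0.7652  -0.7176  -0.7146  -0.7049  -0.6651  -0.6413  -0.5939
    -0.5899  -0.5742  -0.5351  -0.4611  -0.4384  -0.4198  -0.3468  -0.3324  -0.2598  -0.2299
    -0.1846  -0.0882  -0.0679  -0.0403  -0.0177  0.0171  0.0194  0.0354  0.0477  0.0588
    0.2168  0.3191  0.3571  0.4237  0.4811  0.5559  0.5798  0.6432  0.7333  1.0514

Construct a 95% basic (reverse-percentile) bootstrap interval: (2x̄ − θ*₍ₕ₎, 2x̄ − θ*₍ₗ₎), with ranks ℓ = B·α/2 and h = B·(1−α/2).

Percentile endpoints at ranks 1 and 39: θ*₍1₎ = -1.1933, θ*₍39₎ = 0.7333.
Basic interval reflects these around x̄:
  lower = 2 × -0.2243 − 0.7333 = -1.1819
  upper = 2 × -0.2243 − -1.1933 = 0.7447

(-1.1819, 0.7447)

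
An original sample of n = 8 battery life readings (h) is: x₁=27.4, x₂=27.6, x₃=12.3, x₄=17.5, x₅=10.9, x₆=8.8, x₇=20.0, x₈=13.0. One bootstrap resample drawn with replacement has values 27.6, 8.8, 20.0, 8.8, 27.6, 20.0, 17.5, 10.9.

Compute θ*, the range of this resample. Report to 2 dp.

Range = 27.6 − 8.8 = 18.80

θ* = 18.80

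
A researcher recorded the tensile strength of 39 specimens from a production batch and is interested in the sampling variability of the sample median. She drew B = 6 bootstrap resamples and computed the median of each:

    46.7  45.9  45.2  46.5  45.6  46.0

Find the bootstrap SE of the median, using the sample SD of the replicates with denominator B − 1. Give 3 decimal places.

Bootstrap SE is the standard deviation of the 6 replicate medians.
Mean of replicates: (46.7 + 45.9 + 45.2 + 46.5 + 45.6 + 46.0) / 6 = 275.90000 / 6 = 45.98333
Sum of squared deviations: (+0.71667)² + (−0.08333)² + (−0.78333)² + (+0.51667)² + (−0.38333)² + (+0.01667)² = 1.54833
Variance = 1.54833 / 5 = 0.30967
SE* = √0.30967

SE* = 0.556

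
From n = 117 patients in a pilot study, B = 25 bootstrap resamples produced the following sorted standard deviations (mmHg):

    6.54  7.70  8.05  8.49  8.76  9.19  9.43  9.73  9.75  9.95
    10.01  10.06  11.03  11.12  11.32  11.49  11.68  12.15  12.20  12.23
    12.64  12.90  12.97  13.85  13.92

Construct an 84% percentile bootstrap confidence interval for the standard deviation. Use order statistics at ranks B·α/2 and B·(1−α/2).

(7.70, 12.97)

α = 0.16; lower rank = 25 × 0.080 = 2; upper rank = 25 × 0.920 = 23.
The 2nd smallest replicate is 7.70; the 23rd is 12.97.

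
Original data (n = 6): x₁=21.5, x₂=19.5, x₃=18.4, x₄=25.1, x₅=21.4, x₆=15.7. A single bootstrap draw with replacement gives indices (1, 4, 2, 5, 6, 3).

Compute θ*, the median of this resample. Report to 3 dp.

Resample values: 21.5, 25.1, 19.5, 21.4, 15.7, 18.4.
Sorted: 15.7, 18.4, 19.5, 21.4, 21.5, 25.1
Median = average of the two middle values = 20.450

θ* = 20.450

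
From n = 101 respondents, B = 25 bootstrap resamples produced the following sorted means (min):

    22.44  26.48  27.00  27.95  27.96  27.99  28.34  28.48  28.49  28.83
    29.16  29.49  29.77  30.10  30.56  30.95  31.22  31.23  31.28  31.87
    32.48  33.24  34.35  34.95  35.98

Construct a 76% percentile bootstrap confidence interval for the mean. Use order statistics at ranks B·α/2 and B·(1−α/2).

(27.00, 33.24)

α = 0.24; lower rank = 25 × 0.120 = 3; upper rank = 25 × 0.880 = 22.
The 3rd smallest replicate is 27.00; the 22nd is 33.24.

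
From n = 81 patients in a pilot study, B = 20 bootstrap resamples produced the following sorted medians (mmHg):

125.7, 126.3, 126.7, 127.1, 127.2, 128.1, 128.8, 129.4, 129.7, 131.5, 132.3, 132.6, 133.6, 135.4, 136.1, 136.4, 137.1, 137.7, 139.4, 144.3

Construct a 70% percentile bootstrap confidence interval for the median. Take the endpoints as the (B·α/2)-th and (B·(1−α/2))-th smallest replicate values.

α = 0.30; lower rank = 20 × 0.150 = 3; upper rank = 20 × 0.850 = 17.
The 3rd smallest replicate is 126.7; the 17th is 137.1.

(126.7, 137.1)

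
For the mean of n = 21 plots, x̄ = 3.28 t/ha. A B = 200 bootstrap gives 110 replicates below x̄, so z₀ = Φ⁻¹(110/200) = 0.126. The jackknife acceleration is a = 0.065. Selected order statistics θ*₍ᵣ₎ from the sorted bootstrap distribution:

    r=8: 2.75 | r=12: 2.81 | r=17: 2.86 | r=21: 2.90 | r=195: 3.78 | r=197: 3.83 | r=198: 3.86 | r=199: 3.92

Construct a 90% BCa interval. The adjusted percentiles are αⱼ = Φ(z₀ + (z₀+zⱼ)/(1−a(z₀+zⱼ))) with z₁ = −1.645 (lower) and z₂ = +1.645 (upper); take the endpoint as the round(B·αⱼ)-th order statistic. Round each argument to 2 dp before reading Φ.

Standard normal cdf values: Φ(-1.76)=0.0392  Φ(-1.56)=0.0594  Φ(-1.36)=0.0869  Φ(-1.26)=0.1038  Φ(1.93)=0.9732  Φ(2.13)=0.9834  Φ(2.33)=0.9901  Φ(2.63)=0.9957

(2.90, 3.83)

Lower: z₀ + z₁ = 0.126 + (-1.645) = -1.519; 1 − a(z₀+z₁) = 1 − (0.065)(-1.519) = 1.0987; argument = 0.126 + (-1.519)/1.0987 = -1.2565 → -1.26.
α₁ = Φ(-1.26) = 0.1038; rank = round(200 × 0.1038) = 21; θ*₍21₎ = 2.90.
Upper: z₀ + z₂ = 1.771; 1 − a(z₀+z₂) = 0.8849; argument = 2.1274 → 2.13; α₂ = 0.9834; rank = 197; θ*₍197₎ = 3.83.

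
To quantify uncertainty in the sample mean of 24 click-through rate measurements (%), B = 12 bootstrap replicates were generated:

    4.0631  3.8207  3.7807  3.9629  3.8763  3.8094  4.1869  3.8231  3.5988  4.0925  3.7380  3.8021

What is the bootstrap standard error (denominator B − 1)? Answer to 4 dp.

SE* = 0.1670

Bootstrap SE is the standard deviation of the 12 replicate means.
Mean of replicates: (4.0631 + 3.8207 + 3.7807 + 3.9629 + 3.8763 + 3.8094 + 4.1869 + 3.8231 + 3.5988 + 4.0925 + 3.7380 + 3.8021) / 12 = 46.55450 / 12 = 3.87954
Sum of squared deviations: (+0.18356)² + (−0.05884)² + (−0.09884)² + (+0.08336)² + (−0.00324)² + (−0.07014)² + (+0.30736)² + (−0.05644)² + (−0.28074)² + (+0.21296)² + (−0.14154)² + (−0.07744)² = 0.30666
Variance = 0.30666 / 11 = 0.02788
SE* = √0.02788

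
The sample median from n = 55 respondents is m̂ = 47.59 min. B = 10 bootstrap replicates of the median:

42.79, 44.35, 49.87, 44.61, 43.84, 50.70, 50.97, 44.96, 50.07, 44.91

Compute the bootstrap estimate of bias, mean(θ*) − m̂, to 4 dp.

mean(θ*) = (42.79 + 44.35 + 49.87 + 44.61 + 43.84 + 50.70 + 50.97 + 44.96 + 50.07 + 44.91) / 10 = 46.70700
bias = 46.70700 − 47.59

bias = −0.8830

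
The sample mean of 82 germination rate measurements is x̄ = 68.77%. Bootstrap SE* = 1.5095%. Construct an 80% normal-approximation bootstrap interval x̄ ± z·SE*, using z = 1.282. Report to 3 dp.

(66.835, 70.705)

Margin = 1.282 × 1.5095 = 1.9352
Interval: 68.77 ± 1.9352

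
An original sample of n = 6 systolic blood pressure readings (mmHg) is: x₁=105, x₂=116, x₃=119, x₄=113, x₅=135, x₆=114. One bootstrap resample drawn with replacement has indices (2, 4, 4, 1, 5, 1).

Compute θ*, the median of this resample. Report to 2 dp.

θ* = 113.00

Resample values: 116, 113, 113, 105, 135, 105.
Sorted: 105, 105, 113, 113, 116, 135
Median = average of the two middle values = 113.00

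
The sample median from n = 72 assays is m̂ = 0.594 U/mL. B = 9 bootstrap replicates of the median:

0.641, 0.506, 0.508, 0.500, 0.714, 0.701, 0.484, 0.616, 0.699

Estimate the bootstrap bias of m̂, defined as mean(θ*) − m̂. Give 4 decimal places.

mean(θ*) = (0.641 + 0.506 + 0.508 + 0.500 + 0.714 + 0.701 + 0.484 + 0.616 + 0.699) / 9 = 0.59656
bias = 0.59656 − 0.594

bias = +0.0026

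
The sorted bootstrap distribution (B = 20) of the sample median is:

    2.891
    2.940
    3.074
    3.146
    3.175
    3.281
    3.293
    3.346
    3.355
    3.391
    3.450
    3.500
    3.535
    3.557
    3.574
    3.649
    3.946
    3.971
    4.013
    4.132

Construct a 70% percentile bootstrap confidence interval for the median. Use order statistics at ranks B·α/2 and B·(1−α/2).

(3.074, 3.946)

α = 0.30; lower rank = 20 × 0.150 = 3; upper rank = 20 × 0.850 = 17.
The 3rd smallest replicate is 3.074; the 17th is 3.946.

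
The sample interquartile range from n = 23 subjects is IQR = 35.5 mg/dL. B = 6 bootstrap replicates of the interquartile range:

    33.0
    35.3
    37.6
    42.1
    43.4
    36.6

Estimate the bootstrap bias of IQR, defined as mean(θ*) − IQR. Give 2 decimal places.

bias = +2.50

mean(θ*) = (33.0 + 35.3 + 37.6 + 42.1 + 43.4 + 36.6) / 6 = 38.000
bias = 38.000 − 35.5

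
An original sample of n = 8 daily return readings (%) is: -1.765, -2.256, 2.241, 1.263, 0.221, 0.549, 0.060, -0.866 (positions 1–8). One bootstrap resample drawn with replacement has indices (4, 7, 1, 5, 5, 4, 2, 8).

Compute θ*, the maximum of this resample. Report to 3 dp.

θ* = 1.263

Resample values: 1.263, 0.060, -1.765, 0.221, 0.221, 1.263, -2.256, -0.866.
Maximum = 1.263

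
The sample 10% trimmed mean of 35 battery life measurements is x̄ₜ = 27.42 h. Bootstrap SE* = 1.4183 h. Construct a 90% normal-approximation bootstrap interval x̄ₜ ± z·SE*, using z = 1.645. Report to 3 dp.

Margin = 1.645 × 1.4183 = 2.3331
Interval: 27.42 ± 2.3331

(25.087, 29.753)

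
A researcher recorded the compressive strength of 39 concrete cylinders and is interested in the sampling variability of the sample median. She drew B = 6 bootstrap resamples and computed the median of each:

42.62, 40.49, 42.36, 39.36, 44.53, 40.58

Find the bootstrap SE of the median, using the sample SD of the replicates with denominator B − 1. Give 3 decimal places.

Bootstrap SE is the standard deviation of the 6 replicate medians.
Mean of replicates: (42.62 + 40.49 + 42.36 + 39.36 + 44.53 + 40.58) / 6 = 249.9400 / 6 = 41.6567
Sum of squared deviations: (+0.9633)² + (−1.1667)² + (+0.7033)² + (−2.2967)² + (+2.8733)² + (−1.0767)² = 17.4737
Variance = 17.4737 / 5 = 3.4947
SE* = √3.4947

SE* = 1.869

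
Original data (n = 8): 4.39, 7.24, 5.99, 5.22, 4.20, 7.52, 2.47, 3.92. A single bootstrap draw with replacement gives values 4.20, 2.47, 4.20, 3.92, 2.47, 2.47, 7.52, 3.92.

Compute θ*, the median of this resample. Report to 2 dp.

θ* = 3.92

Sorted: 2.47, 2.47, 2.47, 3.92, 3.92, 4.20, 4.20, 7.52
Median = average of the two middle values = 3.92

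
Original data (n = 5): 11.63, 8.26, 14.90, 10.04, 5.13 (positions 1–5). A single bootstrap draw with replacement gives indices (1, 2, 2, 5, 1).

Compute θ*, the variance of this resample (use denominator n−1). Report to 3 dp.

Resample values: 11.63, 8.26, 8.26, 5.13, 11.63.
Mean = 8.9820; sum of squared deviations = 29.9043
s² = 29.9043 / 4 = 7.4761

θ* = 7.476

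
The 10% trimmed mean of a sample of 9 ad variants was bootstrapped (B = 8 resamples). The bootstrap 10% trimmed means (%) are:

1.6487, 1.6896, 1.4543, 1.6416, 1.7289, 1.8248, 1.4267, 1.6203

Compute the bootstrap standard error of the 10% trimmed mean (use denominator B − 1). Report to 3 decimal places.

Bootstrap SE is the standard deviation of the 8 replicate 10% trimmed means.
Mean of replicates: (1.6487 + 1.6896 + 1.4543 + 1.6416 + 1.7289 + 1.8248 + 1.4267 + 1.6203) / 8 = 13.03490 / 8 = 1.62936
Sum of squared deviations: (+0.01934)² + (+0.06024)² + (−0.17506)² + (+0.01224)² + (+0.09954)² + (+0.19544)² + (−0.20266)² + (−0.00906)² = 0.12406
Variance = 0.12406 / 7 = 0.01772
SE* = √0.01772

SE* = 0.133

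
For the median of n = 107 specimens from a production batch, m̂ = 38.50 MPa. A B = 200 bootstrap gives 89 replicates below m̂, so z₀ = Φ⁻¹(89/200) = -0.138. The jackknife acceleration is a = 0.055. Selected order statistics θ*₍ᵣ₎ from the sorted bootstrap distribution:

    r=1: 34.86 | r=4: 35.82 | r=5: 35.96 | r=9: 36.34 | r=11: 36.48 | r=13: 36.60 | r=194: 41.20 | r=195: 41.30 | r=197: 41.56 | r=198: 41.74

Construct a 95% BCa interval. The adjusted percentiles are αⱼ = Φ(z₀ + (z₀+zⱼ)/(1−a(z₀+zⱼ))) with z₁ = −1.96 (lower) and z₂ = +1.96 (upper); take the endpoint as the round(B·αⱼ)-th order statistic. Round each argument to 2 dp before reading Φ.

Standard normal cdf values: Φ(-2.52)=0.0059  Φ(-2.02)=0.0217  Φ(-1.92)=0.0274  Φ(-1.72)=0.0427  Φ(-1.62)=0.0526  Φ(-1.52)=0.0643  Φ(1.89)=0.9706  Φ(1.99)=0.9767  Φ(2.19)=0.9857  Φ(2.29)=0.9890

(35.82, 41.20)

Lower: z₀ + z₁ = -0.138 + (-1.960) = -2.098; 1 − a(z₀+z₁) = 1 − (0.055)(-2.098) = 1.1154; argument = -0.138 + (-2.098)/1.1154 = -2.0190 → -2.02.
α₁ = Φ(-2.02) = 0.0217; rank = round(200 × 0.0217) = 4; θ*₍4₎ = 35.82.
Upper: z₀ + z₂ = 1.822; 1 − a(z₀+z₂) = 0.8998; argument = 1.8869 → 1.89; α₂ = 0.9706; rank = 194; θ*₍194₎ = 41.20.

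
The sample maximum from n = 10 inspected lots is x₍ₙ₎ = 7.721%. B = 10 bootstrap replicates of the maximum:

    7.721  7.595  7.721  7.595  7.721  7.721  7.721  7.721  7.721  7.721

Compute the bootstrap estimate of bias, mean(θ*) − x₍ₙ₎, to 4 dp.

mean(θ*) = (7.721 + 7.595 + 7.721 + 7.595 + 7.721 + 7.721 + 7.721 + 7.721 + 7.721 + 7.721) / 10 = 7.69580
bias = 7.69580 − 7.721

bias = −0.0252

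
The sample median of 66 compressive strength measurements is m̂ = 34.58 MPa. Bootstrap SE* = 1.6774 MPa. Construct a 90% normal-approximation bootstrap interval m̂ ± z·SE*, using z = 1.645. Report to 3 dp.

(31.821, 37.339)

Margin = 1.645 × 1.6774 = 2.7593
Interval: 34.58 ± 2.7593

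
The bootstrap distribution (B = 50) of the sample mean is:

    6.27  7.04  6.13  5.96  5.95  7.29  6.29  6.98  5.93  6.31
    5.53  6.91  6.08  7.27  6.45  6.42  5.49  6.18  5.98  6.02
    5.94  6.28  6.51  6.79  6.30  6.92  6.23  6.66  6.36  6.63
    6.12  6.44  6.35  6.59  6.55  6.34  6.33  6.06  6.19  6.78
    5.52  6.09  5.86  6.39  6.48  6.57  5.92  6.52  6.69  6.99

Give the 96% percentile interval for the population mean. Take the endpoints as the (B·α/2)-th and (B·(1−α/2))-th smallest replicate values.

Sorted replicates: 5.49, 5.52, 5.53, 5.86, 5.92, 5.93, 5.94, 5.95, 5.96, 5.98, 6.02, 6.06, 6.08, 6.09, 6.12, 6.13, 6.18, 6.19, 6.23, 6.27, 6.28, 6.29, 6.30, 6.31, 6.33, 6.34, 6.35, 6.36, 6.39, 6.42, 6.44, 6.45, 6.48, 6.51, 6.52, 6.55, 6.57, 6.59, 6.63, 6.66, 6.69, 6.78, 6.79, 6.91, 6.92, 6.98, 6.99, 7.04, 7.27, 7.29
α = 0.04; lower rank = 50 × 0.020 = 1; upper rank = 50 × 0.980 = 49.
The 1st smallest replicate is 5.49; the 49th is 7.27.

(5.49, 7.27)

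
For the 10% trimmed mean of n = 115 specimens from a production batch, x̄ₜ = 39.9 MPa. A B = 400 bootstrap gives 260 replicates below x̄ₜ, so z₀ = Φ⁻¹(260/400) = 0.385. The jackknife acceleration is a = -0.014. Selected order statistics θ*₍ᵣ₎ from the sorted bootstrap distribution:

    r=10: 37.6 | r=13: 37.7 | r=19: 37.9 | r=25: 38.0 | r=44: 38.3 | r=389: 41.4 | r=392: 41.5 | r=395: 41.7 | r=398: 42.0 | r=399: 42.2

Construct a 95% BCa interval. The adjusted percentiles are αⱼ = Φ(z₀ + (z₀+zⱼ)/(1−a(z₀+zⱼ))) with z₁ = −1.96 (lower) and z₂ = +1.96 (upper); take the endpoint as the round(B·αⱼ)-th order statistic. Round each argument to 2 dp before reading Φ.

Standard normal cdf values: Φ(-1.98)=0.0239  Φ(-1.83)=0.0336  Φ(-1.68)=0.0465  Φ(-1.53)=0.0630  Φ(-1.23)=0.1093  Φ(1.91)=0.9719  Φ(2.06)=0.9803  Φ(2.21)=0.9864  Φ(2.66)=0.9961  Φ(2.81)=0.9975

(38.3, 42.0)

Lower: z₀ + z₁ = 0.385 + (-1.960) = -1.575; 1 − a(z₀+z₁) = 1 − (-0.014)(-1.575) = 0.9779; argument = 0.385 + (-1.575)/0.9779 = -1.2255 → -1.23.
α₁ = Φ(-1.23) = 0.1093; rank = round(400 × 0.1093) = 44; θ*₍44₎ = 38.3.
Upper: z₀ + z₂ = 2.345; 1 − a(z₀+z₂) = 1.0328; argument = 2.6555 → 2.66; α₂ = 0.9961; rank = 398; θ*₍398₎ = 42.0.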